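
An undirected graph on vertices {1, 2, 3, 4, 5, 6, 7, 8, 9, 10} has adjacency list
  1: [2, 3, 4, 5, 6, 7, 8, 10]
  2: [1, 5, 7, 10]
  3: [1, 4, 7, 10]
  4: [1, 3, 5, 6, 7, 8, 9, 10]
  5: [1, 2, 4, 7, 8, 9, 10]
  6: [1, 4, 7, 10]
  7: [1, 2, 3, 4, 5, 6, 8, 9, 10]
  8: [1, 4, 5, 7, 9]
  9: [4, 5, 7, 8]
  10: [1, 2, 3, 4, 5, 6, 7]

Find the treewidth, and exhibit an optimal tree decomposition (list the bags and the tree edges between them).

Treewidth 4.
One optimal decomposition is:
Bags: B1 = {4, 5, 7, 8, 9}  B2 = {1, 4, 5, 7, 8}  B3 = {1, 4, 5, 7, 10}  B4 = {1, 2, 5, 7, 10}  B5 = {1, 3, 4, 7, 10}  B6 = {1, 4, 6, 7, 10}
Tree: B1–B2, B2–B3, B3–B4, B3–B5, B3–B6

Every bag has size at most 5, so the width is 5 − 1 = 4 and tw(G) ≤ 4. For the lower bound, the 5 vertices {1, 2, 5, 7, 10} are pairwise adjacent, and any tree decomposition puts a clique entirely inside one bag — forcing width ≥ 4. Therefore the treewidth is 4.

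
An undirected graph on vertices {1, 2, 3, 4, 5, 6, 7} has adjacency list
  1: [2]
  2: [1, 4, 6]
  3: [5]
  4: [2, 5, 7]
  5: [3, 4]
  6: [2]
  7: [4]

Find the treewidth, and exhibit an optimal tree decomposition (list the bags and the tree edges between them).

Treewidth 1.
Bags: B1 = {1, 2}  B2 = {2, 6}  B3 = {2, 4}  B4 = {4, 7}  B5 = {4, 5}  B6 = {3, 5}
Tree: B1–B2, B1–B3, B3–B4, B4–B5, B5–B6

Each bag holds 2 vertices, so the decomposition has width 1, which upper-bounds the treewidth. Since G has at least one edge (e.g. 1–2), it is not an edgeless graph, so tw(G) ≥ 1. The upper and lower bounds meet at 1, so that is the treewidth.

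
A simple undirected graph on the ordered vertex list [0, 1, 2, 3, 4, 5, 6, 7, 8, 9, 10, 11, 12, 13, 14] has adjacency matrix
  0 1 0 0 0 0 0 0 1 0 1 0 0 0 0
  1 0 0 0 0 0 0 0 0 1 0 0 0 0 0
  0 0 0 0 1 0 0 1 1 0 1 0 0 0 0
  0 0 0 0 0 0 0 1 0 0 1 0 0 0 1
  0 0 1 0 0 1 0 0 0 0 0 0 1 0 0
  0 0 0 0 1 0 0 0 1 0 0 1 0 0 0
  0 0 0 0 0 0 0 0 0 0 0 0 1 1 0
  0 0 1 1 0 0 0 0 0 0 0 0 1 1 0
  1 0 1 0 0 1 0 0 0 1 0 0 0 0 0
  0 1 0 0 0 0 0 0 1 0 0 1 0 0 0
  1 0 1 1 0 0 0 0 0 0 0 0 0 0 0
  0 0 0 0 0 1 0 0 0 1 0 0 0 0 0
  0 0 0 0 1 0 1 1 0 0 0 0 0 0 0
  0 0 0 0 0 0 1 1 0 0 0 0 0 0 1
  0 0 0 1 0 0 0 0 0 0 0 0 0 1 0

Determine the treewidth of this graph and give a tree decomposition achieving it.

Treewidth 3.
Bags: B1 = {0, 1, 9, 11}  B2 = {0, 8, 9, 11}  B3 = {0, 5, 8, 11}  B4 = {0, 5, 8, 10}  B5 = {2, 5, 8, 10}  B6 = {2, 4, 5, 10}  B7 = {2, 3, 4, 10}  B8 = {2, 3, 4, 7}  B9 = {3, 4, 7, 12}  B10 = {3, 7, 12, 14}  B11 = {7, 12, 13, 14}  B12 = {6, 12, 13, 14}
Tree: B1–B2, B2–B3, B3–B4, B4–B5, B5–B6, B6–B7, B7–B8, B8–B9, B9–B10, B10–B11, B11–B12

Each bag holds 4 vertices, so the decomposition has width 3, which upper-bounds the treewidth. For the lower bound: the 4 vertex sets {1,9,11}, {0}, {8}, {2,4,5,10} are disjoint, each induces a connected subgraph, and every pair is joined by at least one edge of G. Contracting each set to a single vertex therefore yields K_{4} as a minor, and since treewidth is minor-monotone, tw(G) ≥ tw(K_{4}) = 3. The upper and lower bounds meet at 3, so that is the treewidth.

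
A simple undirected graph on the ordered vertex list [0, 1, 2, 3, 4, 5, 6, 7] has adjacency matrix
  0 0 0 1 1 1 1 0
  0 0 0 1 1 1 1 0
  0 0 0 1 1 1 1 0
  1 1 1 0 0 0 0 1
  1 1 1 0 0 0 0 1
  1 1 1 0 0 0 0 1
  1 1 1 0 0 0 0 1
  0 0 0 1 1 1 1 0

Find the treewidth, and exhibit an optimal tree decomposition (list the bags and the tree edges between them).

Every bag has size at most 5, so the width is 5 − 1 = 4 and tw(G) ≤ 4. For the lower bound: the 5 vertex sets {1,3}, {0,4}, {2,5}, {7}, {6} are disjoint, each induces a connected subgraph, and every pair is joined by at least one edge of G. Contracting each set to a single vertex therefore yields K_{5} as a minor, and since treewidth is minor-monotone, tw(G) ≥ tw(K_{5}) = 4. Combining the bounds, tw(G) = 4.

Treewidth 4.
One such decomposition:
Bags: B1 = {0, 1, 2, 3, 7}  B2 = {0, 1, 2, 4, 7}  B3 = {0, 1, 2, 5, 7}  B4 = {0, 1, 2, 6, 7}
Tree: B1–B2, B2–B3, B3–B4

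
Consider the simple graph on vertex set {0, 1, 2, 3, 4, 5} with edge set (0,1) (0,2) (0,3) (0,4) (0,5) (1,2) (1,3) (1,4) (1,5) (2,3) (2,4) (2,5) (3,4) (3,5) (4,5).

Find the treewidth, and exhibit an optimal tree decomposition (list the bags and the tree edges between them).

Treewidth 5.
Bags: B1 = {0, 1, 2, 3, 4, 5}
Tree: (single bag)

With just one bag of size 6, the width is 6 − 1 = 5, so tw(G) ≤ 5. On the other hand G contains the 6-clique {0, 1, 2, 3, 4, 5}. A clique must lie in a single bag of any decomposition, so no decomposition can have width below 5. Therefore the treewidth is 5.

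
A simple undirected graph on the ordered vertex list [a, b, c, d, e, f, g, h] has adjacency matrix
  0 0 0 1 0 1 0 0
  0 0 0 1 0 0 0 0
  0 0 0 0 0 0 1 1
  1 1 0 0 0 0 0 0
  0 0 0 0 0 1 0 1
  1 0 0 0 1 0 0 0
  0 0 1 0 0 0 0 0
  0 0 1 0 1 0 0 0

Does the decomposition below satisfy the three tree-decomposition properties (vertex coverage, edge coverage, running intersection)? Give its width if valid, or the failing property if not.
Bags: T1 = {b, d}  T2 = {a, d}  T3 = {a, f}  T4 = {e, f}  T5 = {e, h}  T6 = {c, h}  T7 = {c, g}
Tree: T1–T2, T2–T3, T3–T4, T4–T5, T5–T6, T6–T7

Every vertex of G appears in some bag (union = {a, b, c, d, e, f, g, h}); every edge is covered by a bag; and for each vertex v the set of bags containing v is connected in the bag tree. The decomposition is therefore valid. The largest bag has 2 vertices, so the width is 1.

Yes; width 1.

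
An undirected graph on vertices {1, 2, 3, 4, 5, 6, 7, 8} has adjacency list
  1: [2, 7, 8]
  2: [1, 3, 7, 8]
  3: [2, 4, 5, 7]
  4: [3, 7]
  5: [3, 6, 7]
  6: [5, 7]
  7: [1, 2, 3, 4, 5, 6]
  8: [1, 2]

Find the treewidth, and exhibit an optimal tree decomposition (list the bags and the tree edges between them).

Treewidth 2.
Bags: B1 = {5, 6, 7}  B2 = {3, 5, 7}  B3 = {2, 3, 7}  B4 = {1, 2, 7}  B5 = {3, 4, 7}  B6 = {1, 2, 8}
Tree: B1–B2, B2–B3, B3–B4, B2–B5, B4–B6

Every bag has size at most 3, so the width is 3 − 1 = 2 and tw(G) ≤ 2. For the lower bound, the 3 vertices {1, 2, 8} are pairwise adjacent, and any tree decomposition puts a clique entirely inside one bag — forcing width ≥ 2. Hence tw(G) = 2 exactly.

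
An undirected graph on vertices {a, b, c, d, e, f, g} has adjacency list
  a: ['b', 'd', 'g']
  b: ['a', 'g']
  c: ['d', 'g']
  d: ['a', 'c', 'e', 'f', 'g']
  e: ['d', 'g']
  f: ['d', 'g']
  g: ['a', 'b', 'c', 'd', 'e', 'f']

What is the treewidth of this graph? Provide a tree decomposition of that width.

Treewidth 2.
Bags: B1 = {d, e, g}  B2 = {c, d, g}  B3 = {d, f, g}  B4 = {a, d, g}  B5 = {a, b, g}
Tree: B1–B2, B2–B3, B2–B4, B4–B5

The largest bag has 3 vertices, giving width 2; this decomposition certifies tw(G) ≤ 2. For the lower bound, the 3 vertices {d, e, g} are pairwise adjacent, and any tree decomposition puts a clique entirely inside one bag — forcing width ≥ 2. Therefore the treewidth is 2.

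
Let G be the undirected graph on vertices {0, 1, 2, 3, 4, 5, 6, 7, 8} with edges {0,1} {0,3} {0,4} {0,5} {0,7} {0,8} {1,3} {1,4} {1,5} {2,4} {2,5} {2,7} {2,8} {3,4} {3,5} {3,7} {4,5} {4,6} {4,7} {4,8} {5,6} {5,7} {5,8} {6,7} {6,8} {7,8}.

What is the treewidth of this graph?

4

A width-4 tree decomposition is:
Bags: B1 = {0, 1, 3, 4, 5}  B2 = {0, 3, 4, 5, 7}  B3 = {0, 4, 5, 7, 8}  B4 = {2, 4, 5, 7, 8}  B5 = {4, 5, 6, 7, 8}
Tree: B1–B2, B2–B3, B3–B4, B4–B5
Each bag holds 5 vertices, so the decomposition has width 4, which upper-bounds the treewidth. Conversely, {0, 1, 3, 4, 5} is a clique of size 5, and the vertices of any clique must share a bag in every tree decomposition; so some bag has ≥ 5 vertices and tw(G) ≥ 4. Combining the bounds, tw(G) = 4.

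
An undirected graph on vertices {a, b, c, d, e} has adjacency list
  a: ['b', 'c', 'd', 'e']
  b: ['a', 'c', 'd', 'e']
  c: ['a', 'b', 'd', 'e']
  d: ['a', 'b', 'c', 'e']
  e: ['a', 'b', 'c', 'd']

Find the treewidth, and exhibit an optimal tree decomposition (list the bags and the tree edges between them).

Treewidth 4.
One optimal decomposition is:
Bags: B1 = {a, b, c, d, e}
Tree: (single bag)

A single bag containing all 5 vertices is trivially a valid decomposition of width 4. For the lower bound, the 5 vertices {a, b, c, d, e} are pairwise adjacent, and any tree decomposition puts a clique entirely inside one bag — forcing width ≥ 4. The upper and lower bounds meet at 4, so that is the treewidth.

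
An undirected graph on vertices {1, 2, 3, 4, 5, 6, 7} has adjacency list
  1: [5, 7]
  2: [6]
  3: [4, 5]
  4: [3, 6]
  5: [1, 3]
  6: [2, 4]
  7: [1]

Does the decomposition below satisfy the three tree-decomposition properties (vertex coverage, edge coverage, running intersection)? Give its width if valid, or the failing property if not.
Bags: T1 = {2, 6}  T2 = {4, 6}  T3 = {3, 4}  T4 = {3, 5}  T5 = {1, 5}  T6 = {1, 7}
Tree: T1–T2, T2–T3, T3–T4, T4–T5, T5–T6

Yes; width 1.

Every vertex of G appears in some bag (union = {1, 2, 3, 4, 5, 6, 7}); every edge is covered by a bag; and for each vertex v the set of bags containing v is connected in the bag tree. The decomposition is therefore valid. The largest bag has 2 vertices, so the width is 1.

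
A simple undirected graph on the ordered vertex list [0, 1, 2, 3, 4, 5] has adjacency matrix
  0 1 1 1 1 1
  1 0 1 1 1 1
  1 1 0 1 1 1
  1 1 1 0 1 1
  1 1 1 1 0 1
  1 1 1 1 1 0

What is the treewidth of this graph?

5

A width-5 tree decomposition is:
Bags: B1 = {0, 1, 2, 3, 4, 5}
Tree: (single bag)
With just one bag of size 6, the width is 6 − 1 = 5, so tw(G) ≤ 5. Conversely, {0, 1, 2, 3, 4, 5} is a clique of size 6, and the vertices of any clique must share a bag in every tree decomposition; so some bag has ≥ 6 vertices and tw(G) ≥ 5. Therefore the treewidth is 5.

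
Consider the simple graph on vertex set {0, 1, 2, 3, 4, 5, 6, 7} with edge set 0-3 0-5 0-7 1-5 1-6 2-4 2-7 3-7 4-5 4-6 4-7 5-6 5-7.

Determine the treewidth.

A width-2 tree decomposition is:
Bags: B1 = {4, 5, 6}  B2 = {4, 5, 7}  B3 = {0, 5, 7}  B4 = {2, 4, 7}  B5 = {1, 5, 6}  B6 = {0, 3, 7}
Tree: B1–B2, B2–B3, B2–B4, B1–B5, B3–B6
Each bag holds 3 vertices, so the decomposition has width 2, which upper-bounds the treewidth. On the other hand G contains the 3-clique {2, 4, 7}. A clique must lie in a single bag of any decomposition, so no decomposition can have width below 2. Hence tw(G) = 2 exactly.

2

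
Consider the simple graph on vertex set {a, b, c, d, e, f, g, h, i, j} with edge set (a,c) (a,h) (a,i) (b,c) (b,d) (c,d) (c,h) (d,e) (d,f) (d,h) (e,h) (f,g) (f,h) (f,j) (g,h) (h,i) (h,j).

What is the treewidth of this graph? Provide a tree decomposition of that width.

The largest bag has 3 vertices, giving width 2; this decomposition certifies tw(G) ≤ 2. On the other hand G contains the 3-clique {d, e, h}. A clique must lie in a single bag of any decomposition, so no decomposition can have width below 2. Therefore the treewidth is 2.

Treewidth 2.
One optimal decomposition is:
Bags: B1 = {d, f, h}  B2 = {c, d, h}  B3 = {b, c, d}  B4 = {f, g, h}  B5 = {a, c, h}  B6 = {d, e, h}  B7 = {f, h, j}  B8 = {a, h, i}
Tree: B1–B2, B2–B3, B1–B4, B2–B5, B1–B6, B4–B7, B5–B8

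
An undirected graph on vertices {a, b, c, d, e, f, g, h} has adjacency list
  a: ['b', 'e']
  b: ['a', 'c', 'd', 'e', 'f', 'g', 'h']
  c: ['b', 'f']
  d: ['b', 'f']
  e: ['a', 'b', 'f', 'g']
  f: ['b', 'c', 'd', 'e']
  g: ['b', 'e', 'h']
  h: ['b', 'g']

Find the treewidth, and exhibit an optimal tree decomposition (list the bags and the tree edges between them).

Treewidth 2.
One optimal decomposition is:
Bags: B1 = {b, c, f}  B2 = {b, e, f}  B3 = {b, e, g}  B4 = {a, b, e}  B5 = {b, g, h}  B6 = {b, d, f}
Tree: B1–B2, B2–B3, B2–B4, B3–B5, B2–B6

Each bag holds 3 vertices, so the decomposition has width 2, which upper-bounds the treewidth. Conversely, {b, e, g} is a clique of size 3, and the vertices of any clique must share a bag in every tree decomposition; so some bag has ≥ 3 vertices and tw(G) ≥ 2. Combining the bounds, tw(G) = 2.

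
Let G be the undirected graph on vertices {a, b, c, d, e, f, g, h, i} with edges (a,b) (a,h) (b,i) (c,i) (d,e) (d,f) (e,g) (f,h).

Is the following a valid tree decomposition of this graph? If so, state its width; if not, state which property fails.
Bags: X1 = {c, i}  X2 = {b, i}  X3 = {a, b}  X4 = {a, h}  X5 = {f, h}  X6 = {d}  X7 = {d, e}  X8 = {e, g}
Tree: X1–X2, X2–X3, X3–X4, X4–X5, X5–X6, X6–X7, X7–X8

A tree decomposition must satisfy three properties: every vertex lies in some bag; for every edge, both endpoints lie together in some bag; and for every vertex, the bags containing it form a connected subtree. Here edge (f,d) lies in no bag, so the decomposition is invalid.

No — edge (f,d) lies in no bag.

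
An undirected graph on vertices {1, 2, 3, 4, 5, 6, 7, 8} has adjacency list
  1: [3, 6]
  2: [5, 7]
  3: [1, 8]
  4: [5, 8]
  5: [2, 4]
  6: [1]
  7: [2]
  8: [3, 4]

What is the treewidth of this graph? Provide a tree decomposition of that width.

Every bag has size at most 2, so the width is 2 − 1 = 1 and tw(G) ≤ 1. G has an edge, so its treewidth is at least 1. The upper and lower bounds meet at 1, so that is the treewidth.

Treewidth 1.
One optimal decomposition is:
Bags: B1 = {1, 6}  B2 = {1, 3}  B3 = {3, 8}  B4 = {4, 8}  B5 = {4, 5}  B6 = {2, 5}  B7 = {2, 7}
Tree: B1–B2, B2–B3, B3–B4, B4–B5, B5–B6, B6–B7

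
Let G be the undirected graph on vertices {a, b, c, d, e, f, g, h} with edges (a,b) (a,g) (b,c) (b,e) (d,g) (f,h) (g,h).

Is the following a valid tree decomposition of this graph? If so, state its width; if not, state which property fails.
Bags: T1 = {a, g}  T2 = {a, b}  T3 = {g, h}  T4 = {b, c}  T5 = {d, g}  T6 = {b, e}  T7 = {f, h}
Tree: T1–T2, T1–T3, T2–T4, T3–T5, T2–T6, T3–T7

Yes; width 1.

Vertex coverage: the bags together contain {a, b, c, d, e, f, g, h}, the full vertex set. Edge coverage: each edge of G has both endpoints in at least one bag. Running intersection: for every vertex, the bags containing it form a connected subtree. All three properties hold, so this is a valid tree decomposition of width max|bag| − 1 = 1, and hence tw(G) ≤ 1.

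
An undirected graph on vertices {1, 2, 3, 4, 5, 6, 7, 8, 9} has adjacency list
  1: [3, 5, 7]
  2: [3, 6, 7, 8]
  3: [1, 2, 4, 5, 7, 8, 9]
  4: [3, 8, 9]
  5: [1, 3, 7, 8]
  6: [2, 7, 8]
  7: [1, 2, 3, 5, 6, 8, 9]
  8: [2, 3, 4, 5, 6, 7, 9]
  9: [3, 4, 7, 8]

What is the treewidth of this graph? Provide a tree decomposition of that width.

Treewidth 3.
One such decomposition:
Bags: B1 = {3, 7, 8, 9}  B2 = {3, 4, 8, 9}  B3 = {2, 3, 7, 8}  B4 = {3, 5, 7, 8}  B5 = {1, 3, 5, 7}  B6 = {2, 6, 7, 8}
Tree: B1–B2, B1–B3, B3–B4, B4–B5, B3–B6

Each bag holds 4 vertices, so the decomposition has width 3, which upper-bounds the treewidth. On the other hand G contains the 4-clique {3, 4, 8, 9}. A clique must lie in a single bag of any decomposition, so no decomposition can have width below 3. Hence tw(G) = 3 exactly.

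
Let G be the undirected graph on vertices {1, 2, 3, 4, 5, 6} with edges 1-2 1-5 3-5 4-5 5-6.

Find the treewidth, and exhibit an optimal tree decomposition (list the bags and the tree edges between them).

Each bag holds 2 vertices, so the decomposition has width 1, which upper-bounds the treewidth. G has an edge, so its treewidth is at least 1. The upper and lower bounds meet at 1, so that is the treewidth.

Treewidth 1.
One optimal decomposition is:
Bags: B1 = {3, 5}  B2 = {1, 5}  B3 = {1, 2}  B4 = {4, 5}  B5 = {5, 6}
Tree: B1–B2, B2–B3, B2–B4, B1–B5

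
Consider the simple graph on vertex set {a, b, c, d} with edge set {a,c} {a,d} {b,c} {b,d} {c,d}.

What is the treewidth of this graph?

A width-2 tree decomposition is:
Bags: B1 = {a, c, d}  B2 = {b, c, d}
Tree: B1–B2
Every bag has size at most 3, so the width is 3 − 1 = 2 and tw(G) ≤ 2. On the other hand G contains the 3-clique {a, c, d}. A clique must lie in a single bag of any decomposition, so no decomposition can have width below 2. Combining the bounds, tw(G) = 2.

2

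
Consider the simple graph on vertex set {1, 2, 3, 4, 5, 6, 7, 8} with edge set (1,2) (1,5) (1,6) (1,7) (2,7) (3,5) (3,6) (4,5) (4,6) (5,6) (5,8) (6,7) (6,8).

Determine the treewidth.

A width-2 tree decomposition is:
Bags: B1 = {1, 2, 7}  B2 = {1, 6, 7}  B3 = {1, 5, 6}  B4 = {4, 5, 6}  B5 = {5, 6, 8}  B6 = {3, 5, 6}
Tree: B1–B2, B2–B3, B3–B4, B3–B5, B4–B6
The largest bag has 3 vertices, giving width 2; this decomposition certifies tw(G) ≤ 2. Conversely, {1, 2, 7} is a clique of size 3, and the vertices of any clique must share a bag in every tree decomposition; so some bag has ≥ 3 vertices and tw(G) ≥ 2. The upper and lower bounds meet at 2, so that is the treewidth.

2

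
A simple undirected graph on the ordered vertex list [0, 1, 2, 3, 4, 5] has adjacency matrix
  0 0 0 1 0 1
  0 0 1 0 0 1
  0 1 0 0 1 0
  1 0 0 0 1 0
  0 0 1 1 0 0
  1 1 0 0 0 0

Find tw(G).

A width-2 tree decomposition is:
Bags: B1 = {2, 3, 4}  B2 = {1, 2, 3}  B3 = {1, 3, 5}  B4 = {0, 3, 5}
Tree: B1–B2, B2–B3, B3–B4
Every bag has size at most 3, so the width is 3 − 1 = 2 and tw(G) ≤ 2. The edges 3–4–2–1–5–0–3 form a cycle, so G is not a tree and its treewidth is at least 2. Combining the bounds, tw(G) = 2.

2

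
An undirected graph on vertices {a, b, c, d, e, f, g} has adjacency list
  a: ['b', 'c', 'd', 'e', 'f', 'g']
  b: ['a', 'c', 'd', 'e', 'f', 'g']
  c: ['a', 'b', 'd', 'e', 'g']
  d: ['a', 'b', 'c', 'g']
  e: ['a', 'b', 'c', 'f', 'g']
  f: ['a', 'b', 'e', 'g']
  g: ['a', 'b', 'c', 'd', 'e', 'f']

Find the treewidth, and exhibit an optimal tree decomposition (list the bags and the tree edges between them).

The largest bag has 5 vertices, giving width 4; this decomposition certifies tw(G) ≤ 4. Conversely, {a, b, c, d, g} is a clique of size 5, and the vertices of any clique must share a bag in every tree decomposition; so some bag has ≥ 5 vertices and tw(G) ≥ 4. Hence tw(G) = 4 exactly.

Treewidth 4.
One optimal decomposition is:
Bags: B1 = {a, b, c, e, g}  B2 = {a, b, c, d, g}  B3 = {a, b, e, f, g}
Tree: B1–B2, B1–B3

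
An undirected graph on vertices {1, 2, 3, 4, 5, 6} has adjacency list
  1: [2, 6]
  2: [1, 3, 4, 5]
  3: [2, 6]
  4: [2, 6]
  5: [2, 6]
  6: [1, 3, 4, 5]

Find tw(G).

2

A width-2 tree decomposition is:
Bags: B1 = {2, 4, 6}  B2 = {2, 3, 6}  B3 = {2, 5, 6}  B4 = {1, 2, 6}
Tree: B1–B2, B2–B3, B3–B4
The largest bag has 3 vertices, giving width 2; this decomposition certifies tw(G) ≤ 2. For the lower bound, G contains the cycle 4–6–3–2–4, so G is not a forest; only forests have treewidth ≤ 1, hence tw(G) ≥ 2. Hence tw(G) = 2 exactly.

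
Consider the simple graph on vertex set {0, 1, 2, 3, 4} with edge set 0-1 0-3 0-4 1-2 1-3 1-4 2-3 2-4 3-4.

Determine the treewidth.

A width-3 tree decomposition is:
Bags: B1 = {0, 1, 3, 4}  B2 = {1, 2, 3, 4}
Tree: B1–B2
Each bag holds 4 vertices, so the decomposition has width 3, which upper-bounds the treewidth. Conversely, {0, 1, 3, 4} is a clique of size 4, and the vertices of any clique must share a bag in every tree decomposition; so some bag has ≥ 4 vertices and tw(G) ≥ 3. Therefore the treewidth is 3.

3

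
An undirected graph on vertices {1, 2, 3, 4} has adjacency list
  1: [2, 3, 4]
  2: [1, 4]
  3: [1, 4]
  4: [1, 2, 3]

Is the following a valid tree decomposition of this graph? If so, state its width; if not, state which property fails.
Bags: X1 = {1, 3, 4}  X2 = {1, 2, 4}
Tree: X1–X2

Vertex coverage: the bags together contain {1, 2, 3, 4}, the full vertex set. Edge coverage: each edge of G has both endpoints in at least one bag. Running intersection: for every vertex, the bags containing it form a connected subtree. All three properties hold, so this is a valid tree decomposition of width max|bag| − 1 = 2, and hence tw(G) ≤ 2.

Yes; width 2.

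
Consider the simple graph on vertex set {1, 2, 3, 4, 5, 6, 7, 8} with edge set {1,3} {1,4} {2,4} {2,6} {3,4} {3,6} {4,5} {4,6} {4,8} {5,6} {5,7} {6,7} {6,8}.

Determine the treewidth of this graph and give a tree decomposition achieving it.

Each bag holds 3 vertices, so the decomposition has width 2, which upper-bounds the treewidth. For the lower bound, the 3 vertices {1, 3, 4} are pairwise adjacent, and any tree decomposition puts a clique entirely inside one bag — forcing width ≥ 2. Therefore the treewidth is 2.

Treewidth 2.
One optimal decomposition is:
Bags: B1 = {2, 4, 6}  B2 = {4, 5, 6}  B3 = {4, 6, 8}  B4 = {3, 4, 6}  B5 = {1, 3, 4}  B6 = {5, 6, 7}
Tree: B1–B2, B2–B3, B1–B4, B4–B5, B2–B6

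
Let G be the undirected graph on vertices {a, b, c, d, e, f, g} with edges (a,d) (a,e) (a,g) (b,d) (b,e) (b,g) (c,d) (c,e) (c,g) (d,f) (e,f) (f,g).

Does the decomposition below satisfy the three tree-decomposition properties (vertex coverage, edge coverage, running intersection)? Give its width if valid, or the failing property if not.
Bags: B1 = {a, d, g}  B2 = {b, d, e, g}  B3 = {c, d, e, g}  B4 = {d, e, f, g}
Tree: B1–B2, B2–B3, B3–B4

A tree decomposition must satisfy three properties: every vertex lies in some bag; for every edge, both endpoints lie together in some bag; and for every vertex, the bags containing it form a connected subtree. Here edge (e,a) lies in no bag, so the decomposition is invalid.

No — edge (e,a) lies in no bag.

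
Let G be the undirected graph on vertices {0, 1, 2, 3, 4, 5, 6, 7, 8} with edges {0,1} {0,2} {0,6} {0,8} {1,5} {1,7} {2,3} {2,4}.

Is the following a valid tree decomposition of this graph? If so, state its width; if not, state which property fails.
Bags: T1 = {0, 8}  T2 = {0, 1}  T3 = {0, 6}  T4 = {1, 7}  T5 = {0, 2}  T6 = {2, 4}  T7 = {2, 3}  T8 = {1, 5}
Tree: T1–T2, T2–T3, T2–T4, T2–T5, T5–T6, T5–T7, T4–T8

Vertex coverage: the bags together contain {0, 1, 2, 3, 4, 5, 6, 7, 8}, the full vertex set. Edge coverage: each edge of G has both endpoints in at least one bag. Running intersection: for every vertex, the bags containing it form a connected subtree. All three properties hold, so this is a valid tree decomposition of width max|bag| − 1 = 1, and hence tw(G) ≤ 1.

Yes; width 1.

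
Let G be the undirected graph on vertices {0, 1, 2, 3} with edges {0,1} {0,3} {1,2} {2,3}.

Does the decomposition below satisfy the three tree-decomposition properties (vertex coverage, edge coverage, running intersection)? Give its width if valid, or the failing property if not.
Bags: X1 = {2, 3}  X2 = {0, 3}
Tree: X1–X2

No — vertex 1 appears in no bag.

A tree decomposition must satisfy three properties: every vertex lies in some bag; for every edge, both endpoints lie together in some bag; and for every vertex, the bags containing it form a connected subtree. Here vertex 1 appears in no bag, so the decomposition is invalid.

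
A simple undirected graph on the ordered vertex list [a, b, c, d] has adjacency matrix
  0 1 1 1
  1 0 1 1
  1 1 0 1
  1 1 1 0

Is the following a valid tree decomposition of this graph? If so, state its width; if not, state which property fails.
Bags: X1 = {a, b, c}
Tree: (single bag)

A tree decomposition must satisfy three properties: every vertex lies in some bag; for every edge, both endpoints lie together in some bag; and for every vertex, the bags containing it form a connected subtree. Here vertex d appears in no bag, so the decomposition is invalid.

No — vertex d appears in no bag.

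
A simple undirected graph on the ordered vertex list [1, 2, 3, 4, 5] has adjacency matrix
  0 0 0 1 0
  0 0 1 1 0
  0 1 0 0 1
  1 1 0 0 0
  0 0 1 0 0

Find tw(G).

A width-1 tree decomposition is:
Bags: B1 = {2, 3}  B2 = {3, 5}  B3 = {2, 4}  B4 = {1, 4}
Tree: B1–B2, B1–B3, B3–B4
Each bag holds 2 vertices, so the decomposition has width 1, which upper-bounds the treewidth. Since G has at least one edge (e.g. 2–3), it is not an edgeless graph, so tw(G) ≥ 1. Hence tw(G) = 1 exactly.

1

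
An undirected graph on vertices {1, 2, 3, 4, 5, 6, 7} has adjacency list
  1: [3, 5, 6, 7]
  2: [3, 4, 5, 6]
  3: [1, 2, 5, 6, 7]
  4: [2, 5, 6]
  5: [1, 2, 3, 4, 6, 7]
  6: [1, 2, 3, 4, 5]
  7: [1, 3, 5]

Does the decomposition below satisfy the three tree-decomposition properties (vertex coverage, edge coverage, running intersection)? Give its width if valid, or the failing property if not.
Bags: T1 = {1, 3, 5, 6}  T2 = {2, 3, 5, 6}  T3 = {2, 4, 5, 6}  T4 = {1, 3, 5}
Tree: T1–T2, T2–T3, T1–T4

A tree decomposition must satisfy three properties: every vertex lies in some bag; for every edge, both endpoints lie together in some bag; and for every vertex, the bags containing it form a connected subtree. Here vertex 7 appears in no bag, so the decomposition is invalid.

No — vertex 7 appears in no bag.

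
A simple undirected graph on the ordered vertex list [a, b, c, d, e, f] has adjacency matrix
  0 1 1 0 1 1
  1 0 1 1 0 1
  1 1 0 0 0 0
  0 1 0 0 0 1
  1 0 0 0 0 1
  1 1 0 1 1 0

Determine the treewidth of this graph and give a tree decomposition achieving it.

Every bag has size at most 3, so the width is 3 − 1 = 2 and tw(G) ≤ 2. Conversely, {a, b, c} is a clique of size 3, and the vertices of any clique must share a bag in every tree decomposition; so some bag has ≥ 3 vertices and tw(G) ≥ 2. Combining the bounds, tw(G) = 2.

Treewidth 2.
One optimal decomposition is:
Bags: B1 = {a, b, f}  B2 = {b, d, f}  B3 = {a, e, f}  B4 = {a, b, c}
Tree: B1–B2, B1–B3, B1–B4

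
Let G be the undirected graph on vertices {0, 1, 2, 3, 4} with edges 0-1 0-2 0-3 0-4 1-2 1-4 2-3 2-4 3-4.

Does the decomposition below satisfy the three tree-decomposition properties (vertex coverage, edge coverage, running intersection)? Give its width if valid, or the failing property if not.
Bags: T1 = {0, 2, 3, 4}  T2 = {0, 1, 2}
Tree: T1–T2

No — edge (4,1) lies in no bag.

A tree decomposition must satisfy three properties: every vertex lies in some bag; for every edge, both endpoints lie together in some bag; and for every vertex, the bags containing it form a connected subtree. Here edge (4,1) lies in no bag, so the decomposition is invalid.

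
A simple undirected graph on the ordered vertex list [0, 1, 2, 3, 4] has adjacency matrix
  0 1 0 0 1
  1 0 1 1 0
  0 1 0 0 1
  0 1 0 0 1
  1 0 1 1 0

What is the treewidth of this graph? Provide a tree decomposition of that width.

Treewidth 2.
One optimal decomposition is:
Bags: B1 = {1, 2, 4}  B2 = {1, 3, 4}  B3 = {0, 1, 4}
Tree: B1–B2, B2–B3

Each bag holds 3 vertices, so the decomposition has width 2, which upper-bounds the treewidth. The edges 1–2–4–3–1 form a cycle, so G is not a tree and its treewidth is at least 2. The upper and lower bounds meet at 2, so that is the treewidth.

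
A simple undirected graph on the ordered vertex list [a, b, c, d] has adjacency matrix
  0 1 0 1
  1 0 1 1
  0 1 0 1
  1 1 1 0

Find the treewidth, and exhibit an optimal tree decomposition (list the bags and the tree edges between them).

The largest bag has 3 vertices, giving width 2; this decomposition certifies tw(G) ≤ 2. On the other hand G contains the 3-clique {b, c, d}. A clique must lie in a single bag of any decomposition, so no decomposition can have width below 2. Combining the bounds, tw(G) = 2.

Treewidth 2.
One such decomposition:
Bags: B1 = {a, b, d}  B2 = {b, c, d}
Tree: B1–B2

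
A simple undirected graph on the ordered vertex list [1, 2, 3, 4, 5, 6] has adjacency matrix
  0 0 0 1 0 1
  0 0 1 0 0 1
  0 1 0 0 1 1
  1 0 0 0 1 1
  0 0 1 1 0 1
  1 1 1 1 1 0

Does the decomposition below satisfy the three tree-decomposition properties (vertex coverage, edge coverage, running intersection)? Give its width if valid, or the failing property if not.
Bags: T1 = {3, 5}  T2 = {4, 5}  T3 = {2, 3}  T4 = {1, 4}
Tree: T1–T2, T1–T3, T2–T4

A tree decomposition must satisfy three properties: every vertex lies in some bag; for every edge, both endpoints lie together in some bag; and for every vertex, the bags containing it form a connected subtree. Here vertex 6 appears in no bag, so the decomposition is invalid.

No — vertex 6 appears in no bag.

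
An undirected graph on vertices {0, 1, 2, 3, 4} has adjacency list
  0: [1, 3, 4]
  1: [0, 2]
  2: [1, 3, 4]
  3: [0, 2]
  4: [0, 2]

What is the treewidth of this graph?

2

A width-2 tree decomposition is:
Bags: B1 = {0, 2, 3}  B2 = {0, 2, 4}  B3 = {0, 1, 2}
Tree: B1–B2, B2–B3
The largest bag has 3 vertices, giving width 2; this decomposition certifies tw(G) ≤ 2. Since 3–0–4–2–3 is a cycle in G, G is not acyclic. Forests are exactly the graphs of treewidth ≤ 1, so tw(G) ≥ 2. Combining the bounds, tw(G) = 2.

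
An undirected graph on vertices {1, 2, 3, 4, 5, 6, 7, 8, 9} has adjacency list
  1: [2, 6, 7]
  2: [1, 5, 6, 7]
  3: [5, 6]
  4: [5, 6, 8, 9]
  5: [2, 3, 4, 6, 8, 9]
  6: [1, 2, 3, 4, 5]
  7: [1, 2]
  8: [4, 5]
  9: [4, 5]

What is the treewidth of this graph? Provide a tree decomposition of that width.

The largest bag has 3 vertices, giving width 2; this decomposition certifies tw(G) ≤ 2. On the other hand G contains the 3-clique {1, 2, 6}. A clique must lie in a single bag of any decomposition, so no decomposition can have width below 2. Therefore the treewidth is 2.

Treewidth 2.
One optimal decomposition is:
Bags: B1 = {4, 5, 6}  B2 = {4, 5, 8}  B3 = {2, 5, 6}  B4 = {3, 5, 6}  B5 = {1, 2, 6}  B6 = {1, 2, 7}  B7 = {4, 5, 9}
Tree: B1–B2, B1–B3, B1–B4, B3–B5, B5–B6, B2–B7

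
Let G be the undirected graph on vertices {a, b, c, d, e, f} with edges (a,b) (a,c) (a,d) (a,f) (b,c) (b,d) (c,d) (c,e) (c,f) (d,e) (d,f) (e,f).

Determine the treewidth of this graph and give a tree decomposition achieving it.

Each bag holds 4 vertices, so the decomposition has width 3, which upper-bounds the treewidth. On the other hand G contains the 4-clique {c, d, e, f}. A clique must lie in a single bag of any decomposition, so no decomposition can have width below 3. Therefore the treewidth is 3.

Treewidth 3.
One such decomposition:
Bags: B1 = {a, c, d, f}  B2 = {c, d, e, f}  B3 = {a, b, c, d}
Tree: B1–B2, B1–B3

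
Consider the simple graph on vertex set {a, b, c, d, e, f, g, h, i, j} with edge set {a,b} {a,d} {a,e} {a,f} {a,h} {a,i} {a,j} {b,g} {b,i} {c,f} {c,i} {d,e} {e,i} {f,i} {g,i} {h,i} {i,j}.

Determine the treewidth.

2

A width-2 tree decomposition is:
Bags: B1 = {a, b, i}  B2 = {a, h, i}  B3 = {a, f, i}  B4 = {a, i, j}  B5 = {a, e, i}  B6 = {b, g, i}  B7 = {c, f, i}  B8 = {a, d, e}
Tree: B1–B2, B2–B3, B2–B4, B4–B5, B1–B6, B3–B7, B5–B8
Every bag has size at most 3, so the width is 3 − 1 = 2 and tw(G) ≤ 2. On the other hand G contains the 3-clique {a, d, e}. A clique must lie in a single bag of any decomposition, so no decomposition can have width below 2. Therefore the treewidth is 2.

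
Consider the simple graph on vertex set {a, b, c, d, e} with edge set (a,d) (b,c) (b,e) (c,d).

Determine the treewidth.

1

A width-1 tree decomposition is:
Bags: B1 = {a, d}  B2 = {c, d}  B3 = {b, c}  B4 = {b, e}
Tree: B1–B2, B2–B3, B3–B4
Every bag has size at most 2, so the width is 2 − 1 = 1 and tw(G) ≤ 1. Since G has at least one edge (e.g. a–d), it is not an edgeless graph, so tw(G) ≥ 1. The upper and lower bounds meet at 1, so that is the treewidth.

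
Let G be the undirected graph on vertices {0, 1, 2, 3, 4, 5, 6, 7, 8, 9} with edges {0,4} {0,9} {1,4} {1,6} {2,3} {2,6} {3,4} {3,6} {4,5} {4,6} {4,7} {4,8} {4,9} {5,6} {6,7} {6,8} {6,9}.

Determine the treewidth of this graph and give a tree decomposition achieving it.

Treewidth 2.
One such decomposition:
Bags: B1 = {4, 6, 9}  B2 = {4, 6, 7}  B3 = {0, 4, 9}  B4 = {3, 4, 6}  B5 = {2, 3, 6}  B6 = {4, 6, 8}  B7 = {4, 5, 6}  B8 = {1, 4, 6}
Tree: B1–B2, B1–B3, B2–B4, B4–B5, B4–B6, B6–B7, B7–B8

Each bag holds 3 vertices, so the decomposition has width 2, which upper-bounds the treewidth. On the other hand G contains the 3-clique {2, 3, 6}. A clique must lie in a single bag of any decomposition, so no decomposition can have width below 2. The upper and lower bounds meet at 2, so that is the treewidth.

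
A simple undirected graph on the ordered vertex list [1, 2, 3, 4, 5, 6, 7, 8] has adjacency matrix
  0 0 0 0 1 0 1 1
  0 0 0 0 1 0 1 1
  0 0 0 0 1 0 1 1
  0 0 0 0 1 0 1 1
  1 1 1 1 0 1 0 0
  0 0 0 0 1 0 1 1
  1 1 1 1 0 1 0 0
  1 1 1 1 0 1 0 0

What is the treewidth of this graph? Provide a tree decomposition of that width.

The largest bag has 4 vertices, giving width 3; this decomposition certifies tw(G) ≤ 3. For the lower bound: the 4 vertex sets {4,5}, {1,7}, {8}, {2} are disjoint, each induces a connected subgraph, and every pair is joined by at least one edge of G. Contracting each set to a single vertex therefore yields K_{4} as a minor, and since treewidth is minor-monotone, tw(G) ≥ tw(K_{4}) = 3. Therefore the treewidth is 3.

Treewidth 3.
One such decomposition:
Bags: B1 = {4, 5, 7, 8}  B2 = {1, 5, 7, 8}  B3 = {2, 5, 7, 8}  B4 = {5, 6, 7, 8}  B5 = {3, 5, 7, 8}
Tree: B1–B2, B2–B3, B3–B4, B4–B5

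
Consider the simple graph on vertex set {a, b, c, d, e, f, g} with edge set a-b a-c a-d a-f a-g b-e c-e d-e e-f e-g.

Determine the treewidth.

A width-2 tree decomposition is:
Bags: B1 = {a, b, e}  B2 = {a, e, g}  B3 = {a, d, e}  B4 = {a, e, f}  B5 = {a, c, e}
Tree: B1–B2, B2–B3, B3–B4, B4–B5
Each bag holds 3 vertices, so the decomposition has width 2, which upper-bounds the treewidth. The edges a–b–e–g–a form a cycle, so G is not a tree and its treewidth is at least 2. The upper and lower bounds meet at 2, so that is the treewidth.

2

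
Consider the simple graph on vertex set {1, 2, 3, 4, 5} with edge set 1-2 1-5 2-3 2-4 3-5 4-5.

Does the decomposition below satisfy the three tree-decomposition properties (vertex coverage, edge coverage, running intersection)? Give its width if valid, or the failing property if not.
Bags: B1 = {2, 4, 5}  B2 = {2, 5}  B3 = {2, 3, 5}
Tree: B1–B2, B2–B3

No — vertex 1 appears in no bag.

A tree decomposition must satisfy three properties: every vertex lies in some bag; for every edge, both endpoints lie together in some bag; and for every vertex, the bags containing it form a connected subtree. Here vertex 1 appears in no bag, so the decomposition is invalid.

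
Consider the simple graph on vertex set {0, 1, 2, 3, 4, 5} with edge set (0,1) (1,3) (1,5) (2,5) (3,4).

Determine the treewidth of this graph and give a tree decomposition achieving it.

The largest bag has 2 vertices, giving width 1; this decomposition certifies tw(G) ≤ 1. Any graph with an edge has treewidth ≥ 1, and G has the edge 0–1. The upper and lower bounds meet at 1, so that is the treewidth.

Treewidth 1.
One such decomposition:
Bags: B1 = {0, 1}  B2 = {1, 5}  B3 = {1, 3}  B4 = {3, 4}  B5 = {2, 5}
Tree: B1–B2, B1–B3, B3–B4, B2–B5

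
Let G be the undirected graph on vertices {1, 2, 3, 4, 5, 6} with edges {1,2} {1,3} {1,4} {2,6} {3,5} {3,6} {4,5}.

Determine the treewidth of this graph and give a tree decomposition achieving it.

Every bag has size at most 3, so the width is 3 − 1 = 2 and tw(G) ≤ 2. The edges 5–4–1–3–5 form a cycle, so G is not a tree and its treewidth is at least 2. The upper and lower bounds meet at 2, so that is the treewidth.

Treewidth 2.
One optimal decomposition is:
Bags: B1 = {3, 4, 5}  B2 = {1, 3, 4}  B3 = {1, 3, 6}  B4 = {1, 2, 6}
Tree: B1–B2, B2–B3, B3–B4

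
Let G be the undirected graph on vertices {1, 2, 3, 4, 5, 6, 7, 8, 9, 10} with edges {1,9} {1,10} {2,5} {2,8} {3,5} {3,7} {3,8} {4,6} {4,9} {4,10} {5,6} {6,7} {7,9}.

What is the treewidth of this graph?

A width-2 tree decomposition is:
Bags: B1 = {2, 3, 8}  B2 = {2, 3, 5}  B3 = {3, 5, 7}  B4 = {5, 6, 7}  B5 = {6, 7, 9}  B6 = {4, 6, 9}  B7 = {1, 4, 9}  B8 = {1, 4, 10}
Tree: B1–B2, B2–B3, B3–B4, B4–B5, B5–B6, B6–B7, B7–B8
Every bag has size at most 3, so the width is 3 − 1 = 2 and tw(G) ≤ 2. The edges 8–2–5–3–8 form a cycle, so G is not a tree and its treewidth is at least 2. Hence tw(G) = 2 exactly.

2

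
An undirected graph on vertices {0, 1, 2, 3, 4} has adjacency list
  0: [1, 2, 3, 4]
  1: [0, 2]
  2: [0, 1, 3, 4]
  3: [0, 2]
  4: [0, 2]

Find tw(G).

A width-2 tree decomposition is:
Bags: B1 = {0, 2, 4}  B2 = {0, 2, 3}  B3 = {0, 1, 2}
Tree: B1–B2, B2–B3
The largest bag has 3 vertices, giving width 2; this decomposition certifies tw(G) ≤ 2. Conversely, {0, 1, 2} is a clique of size 3, and the vertices of any clique must share a bag in every tree decomposition; so some bag has ≥ 3 vertices and tw(G) ≥ 2. Combining the bounds, tw(G) = 2.

2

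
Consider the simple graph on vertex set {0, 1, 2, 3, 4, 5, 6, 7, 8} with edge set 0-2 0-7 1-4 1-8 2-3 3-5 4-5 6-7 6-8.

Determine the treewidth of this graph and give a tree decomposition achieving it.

Every bag has size at most 3, so the width is 3 − 1 = 2 and tw(G) ≤ 2. Since 1–8–6–7–0–2–3–5–4–1 is a cycle in G, G is not acyclic. Forests are exactly the graphs of treewidth ≤ 1, so tw(G) ≥ 2. Combining the bounds, tw(G) = 2.

Treewidth 2.
One optimal decomposition is:
Bags: B1 = {1, 6, 8}  B2 = {1, 6, 7}  B3 = {0, 1, 7}  B4 = {0, 1, 2}  B5 = {1, 2, 3}  B6 = {1, 3, 5}  B7 = {1, 4, 5}
Tree: B1–B2, B2–B3, B3–B4, B4–B5, B5–B6, B6–B7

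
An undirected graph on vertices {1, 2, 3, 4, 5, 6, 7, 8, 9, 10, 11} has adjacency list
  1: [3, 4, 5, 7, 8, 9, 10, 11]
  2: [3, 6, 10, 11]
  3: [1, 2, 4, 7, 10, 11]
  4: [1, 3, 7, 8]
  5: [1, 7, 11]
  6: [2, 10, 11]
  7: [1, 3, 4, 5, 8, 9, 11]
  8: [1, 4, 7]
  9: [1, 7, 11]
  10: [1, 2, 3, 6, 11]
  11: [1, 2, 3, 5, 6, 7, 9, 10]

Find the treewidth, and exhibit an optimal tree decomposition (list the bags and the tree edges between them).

Each bag holds 4 vertices, so the decomposition has width 3, which upper-bounds the treewidth. Conversely, {1, 3, 10, 11} is a clique of size 4, and the vertices of any clique must share a bag in every tree decomposition; so some bag has ≥ 4 vertices and tw(G) ≥ 3. Hence tw(G) = 3 exactly.

Treewidth 3.
One optimal decomposition is:
Bags: B1 = {1, 3, 10, 11}  B2 = {2, 3, 10, 11}  B3 = {1, 3, 7, 11}  B4 = {1, 5, 7, 11}  B5 = {1, 3, 4, 7}  B6 = {1, 7, 9, 11}  B7 = {2, 6, 10, 11}  B8 = {1, 4, 7, 8}
Tree: B1–B2, B1–B3, B3–B4, B3–B5, B3–B6, B2–B7, B5–B8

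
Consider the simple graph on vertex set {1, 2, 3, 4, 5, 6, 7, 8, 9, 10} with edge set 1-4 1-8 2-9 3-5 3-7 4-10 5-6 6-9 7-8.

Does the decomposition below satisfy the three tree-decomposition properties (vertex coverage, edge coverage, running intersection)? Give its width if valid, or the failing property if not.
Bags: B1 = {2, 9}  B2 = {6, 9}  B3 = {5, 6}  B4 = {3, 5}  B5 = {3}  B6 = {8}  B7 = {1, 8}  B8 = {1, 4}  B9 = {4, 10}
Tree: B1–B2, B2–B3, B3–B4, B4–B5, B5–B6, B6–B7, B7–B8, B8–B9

No — vertex 7 appears in no bag.

A tree decomposition must satisfy three properties: every vertex lies in some bag; for every edge, both endpoints lie together in some bag; and for every vertex, the bags containing it form a connected subtree. Here vertex 7 appears in no bag, so the decomposition is invalid.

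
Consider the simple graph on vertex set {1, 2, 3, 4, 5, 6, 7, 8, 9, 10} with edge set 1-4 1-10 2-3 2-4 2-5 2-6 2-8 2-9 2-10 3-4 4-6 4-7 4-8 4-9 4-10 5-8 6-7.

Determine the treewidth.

A width-2 tree decomposition is:
Bags: B1 = {2, 4, 8}  B2 = {2, 4, 6}  B3 = {2, 4, 10}  B4 = {2, 4, 9}  B5 = {2, 3, 4}  B6 = {1, 4, 10}  B7 = {4, 6, 7}  B8 = {2, 5, 8}
Tree: B1–B2, B1–B3, B2–B4, B3–B5, B3–B6, B2–B7, B1–B8
Every bag has size at most 3, so the width is 3 − 1 = 2 and tw(G) ≤ 2. On the other hand G contains the 3-clique {1, 4, 10}. A clique must lie in a single bag of any decomposition, so no decomposition can have width below 2. Therefore the treewidth is 2.

2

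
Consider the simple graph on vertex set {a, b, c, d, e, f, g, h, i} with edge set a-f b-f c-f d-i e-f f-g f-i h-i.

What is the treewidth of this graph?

1

A width-1 tree decomposition is:
Bags: B1 = {a, f}  B2 = {f, g}  B3 = {f, i}  B4 = {c, f}  B5 = {e, f}  B6 = {d, i}  B7 = {h, i}  B8 = {b, f}
Tree: B1–B2, B1–B3, B2–B4, B4–B5, B3–B6, B3–B7, B1–B8
Each bag holds 2 vertices, so the decomposition has width 1, which upper-bounds the treewidth. Any graph with an edge has treewidth ≥ 1, and G has the edge a–f. Combining the bounds, tw(G) = 1.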